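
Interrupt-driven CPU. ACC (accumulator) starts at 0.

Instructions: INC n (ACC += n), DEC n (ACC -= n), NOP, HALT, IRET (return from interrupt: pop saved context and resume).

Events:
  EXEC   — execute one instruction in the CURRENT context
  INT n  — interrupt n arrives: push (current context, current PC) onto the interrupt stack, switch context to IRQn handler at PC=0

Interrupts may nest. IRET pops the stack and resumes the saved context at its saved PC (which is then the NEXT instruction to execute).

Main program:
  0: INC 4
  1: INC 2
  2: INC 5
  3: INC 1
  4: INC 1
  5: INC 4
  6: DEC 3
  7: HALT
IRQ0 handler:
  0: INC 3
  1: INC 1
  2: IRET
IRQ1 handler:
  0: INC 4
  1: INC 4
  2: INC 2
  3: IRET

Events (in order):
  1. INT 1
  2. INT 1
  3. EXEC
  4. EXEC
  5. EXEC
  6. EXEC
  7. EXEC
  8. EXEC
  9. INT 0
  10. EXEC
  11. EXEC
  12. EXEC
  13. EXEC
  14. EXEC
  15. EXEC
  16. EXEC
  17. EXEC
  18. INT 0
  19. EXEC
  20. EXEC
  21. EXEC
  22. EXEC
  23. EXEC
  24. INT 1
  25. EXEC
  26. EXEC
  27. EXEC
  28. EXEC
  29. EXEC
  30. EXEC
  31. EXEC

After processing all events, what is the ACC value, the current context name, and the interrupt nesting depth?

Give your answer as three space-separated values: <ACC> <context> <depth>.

Event 1 (INT 1): INT 1 arrives: push (MAIN, PC=0), enter IRQ1 at PC=0 (depth now 1)
Event 2 (INT 1): INT 1 arrives: push (IRQ1, PC=0), enter IRQ1 at PC=0 (depth now 2)
Event 3 (EXEC): [IRQ1] PC=0: INC 4 -> ACC=4
Event 4 (EXEC): [IRQ1] PC=1: INC 4 -> ACC=8
Event 5 (EXEC): [IRQ1] PC=2: INC 2 -> ACC=10
Event 6 (EXEC): [IRQ1] PC=3: IRET -> resume IRQ1 at PC=0 (depth now 1)
Event 7 (EXEC): [IRQ1] PC=0: INC 4 -> ACC=14
Event 8 (EXEC): [IRQ1] PC=1: INC 4 -> ACC=18
Event 9 (INT 0): INT 0 arrives: push (IRQ1, PC=2), enter IRQ0 at PC=0 (depth now 2)
Event 10 (EXEC): [IRQ0] PC=0: INC 3 -> ACC=21
Event 11 (EXEC): [IRQ0] PC=1: INC 1 -> ACC=22
Event 12 (EXEC): [IRQ0] PC=2: IRET -> resume IRQ1 at PC=2 (depth now 1)
Event 13 (EXEC): [IRQ1] PC=2: INC 2 -> ACC=24
Event 14 (EXEC): [IRQ1] PC=3: IRET -> resume MAIN at PC=0 (depth now 0)
Event 15 (EXEC): [MAIN] PC=0: INC 4 -> ACC=28
Event 16 (EXEC): [MAIN] PC=1: INC 2 -> ACC=30
Event 17 (EXEC): [MAIN] PC=2: INC 5 -> ACC=35
Event 18 (INT 0): INT 0 arrives: push (MAIN, PC=3), enter IRQ0 at PC=0 (depth now 1)
Event 19 (EXEC): [IRQ0] PC=0: INC 3 -> ACC=38
Event 20 (EXEC): [IRQ0] PC=1: INC 1 -> ACC=39
Event 21 (EXEC): [IRQ0] PC=2: IRET -> resume MAIN at PC=3 (depth now 0)
Event 22 (EXEC): [MAIN] PC=3: INC 1 -> ACC=40
Event 23 (EXEC): [MAIN] PC=4: INC 1 -> ACC=41
Event 24 (INT 1): INT 1 arrives: push (MAIN, PC=5), enter IRQ1 at PC=0 (depth now 1)
Event 25 (EXEC): [IRQ1] PC=0: INC 4 -> ACC=45
Event 26 (EXEC): [IRQ1] PC=1: INC 4 -> ACC=49
Event 27 (EXEC): [IRQ1] PC=2: INC 2 -> ACC=51
Event 28 (EXEC): [IRQ1] PC=3: IRET -> resume MAIN at PC=5 (depth now 0)
Event 29 (EXEC): [MAIN] PC=5: INC 4 -> ACC=55
Event 30 (EXEC): [MAIN] PC=6: DEC 3 -> ACC=52
Event 31 (EXEC): [MAIN] PC=7: HALT

Answer: 52 MAIN 0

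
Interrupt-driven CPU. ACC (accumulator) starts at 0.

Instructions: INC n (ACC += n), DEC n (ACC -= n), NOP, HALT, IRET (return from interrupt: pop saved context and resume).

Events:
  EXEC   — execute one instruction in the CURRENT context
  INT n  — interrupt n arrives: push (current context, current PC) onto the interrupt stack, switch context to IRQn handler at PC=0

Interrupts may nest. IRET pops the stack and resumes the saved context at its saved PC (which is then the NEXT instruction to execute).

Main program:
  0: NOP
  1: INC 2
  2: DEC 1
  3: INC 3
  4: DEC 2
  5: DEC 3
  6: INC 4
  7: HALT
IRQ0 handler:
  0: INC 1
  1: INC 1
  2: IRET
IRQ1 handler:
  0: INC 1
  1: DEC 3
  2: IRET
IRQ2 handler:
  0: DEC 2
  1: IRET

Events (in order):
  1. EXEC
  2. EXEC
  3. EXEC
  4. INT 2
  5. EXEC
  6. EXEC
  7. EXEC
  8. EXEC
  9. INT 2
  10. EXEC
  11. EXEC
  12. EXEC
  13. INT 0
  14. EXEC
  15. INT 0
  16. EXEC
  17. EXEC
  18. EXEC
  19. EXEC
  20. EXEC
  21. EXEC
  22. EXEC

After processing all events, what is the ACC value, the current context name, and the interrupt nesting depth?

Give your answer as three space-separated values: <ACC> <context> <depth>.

Event 1 (EXEC): [MAIN] PC=0: NOP
Event 2 (EXEC): [MAIN] PC=1: INC 2 -> ACC=2
Event 3 (EXEC): [MAIN] PC=2: DEC 1 -> ACC=1
Event 4 (INT 2): INT 2 arrives: push (MAIN, PC=3), enter IRQ2 at PC=0 (depth now 1)
Event 5 (EXEC): [IRQ2] PC=0: DEC 2 -> ACC=-1
Event 6 (EXEC): [IRQ2] PC=1: IRET -> resume MAIN at PC=3 (depth now 0)
Event 7 (EXEC): [MAIN] PC=3: INC 3 -> ACC=2
Event 8 (EXEC): [MAIN] PC=4: DEC 2 -> ACC=0
Event 9 (INT 2): INT 2 arrives: push (MAIN, PC=5), enter IRQ2 at PC=0 (depth now 1)
Event 10 (EXEC): [IRQ2] PC=0: DEC 2 -> ACC=-2
Event 11 (EXEC): [IRQ2] PC=1: IRET -> resume MAIN at PC=5 (depth now 0)
Event 12 (EXEC): [MAIN] PC=5: DEC 3 -> ACC=-5
Event 13 (INT 0): INT 0 arrives: push (MAIN, PC=6), enter IRQ0 at PC=0 (depth now 1)
Event 14 (EXEC): [IRQ0] PC=0: INC 1 -> ACC=-4
Event 15 (INT 0): INT 0 arrives: push (IRQ0, PC=1), enter IRQ0 at PC=0 (depth now 2)
Event 16 (EXEC): [IRQ0] PC=0: INC 1 -> ACC=-3
Event 17 (EXEC): [IRQ0] PC=1: INC 1 -> ACC=-2
Event 18 (EXEC): [IRQ0] PC=2: IRET -> resume IRQ0 at PC=1 (depth now 1)
Event 19 (EXEC): [IRQ0] PC=1: INC 1 -> ACC=-1
Event 20 (EXEC): [IRQ0] PC=2: IRET -> resume MAIN at PC=6 (depth now 0)
Event 21 (EXEC): [MAIN] PC=6: INC 4 -> ACC=3
Event 22 (EXEC): [MAIN] PC=7: HALT

Answer: 3 MAIN 0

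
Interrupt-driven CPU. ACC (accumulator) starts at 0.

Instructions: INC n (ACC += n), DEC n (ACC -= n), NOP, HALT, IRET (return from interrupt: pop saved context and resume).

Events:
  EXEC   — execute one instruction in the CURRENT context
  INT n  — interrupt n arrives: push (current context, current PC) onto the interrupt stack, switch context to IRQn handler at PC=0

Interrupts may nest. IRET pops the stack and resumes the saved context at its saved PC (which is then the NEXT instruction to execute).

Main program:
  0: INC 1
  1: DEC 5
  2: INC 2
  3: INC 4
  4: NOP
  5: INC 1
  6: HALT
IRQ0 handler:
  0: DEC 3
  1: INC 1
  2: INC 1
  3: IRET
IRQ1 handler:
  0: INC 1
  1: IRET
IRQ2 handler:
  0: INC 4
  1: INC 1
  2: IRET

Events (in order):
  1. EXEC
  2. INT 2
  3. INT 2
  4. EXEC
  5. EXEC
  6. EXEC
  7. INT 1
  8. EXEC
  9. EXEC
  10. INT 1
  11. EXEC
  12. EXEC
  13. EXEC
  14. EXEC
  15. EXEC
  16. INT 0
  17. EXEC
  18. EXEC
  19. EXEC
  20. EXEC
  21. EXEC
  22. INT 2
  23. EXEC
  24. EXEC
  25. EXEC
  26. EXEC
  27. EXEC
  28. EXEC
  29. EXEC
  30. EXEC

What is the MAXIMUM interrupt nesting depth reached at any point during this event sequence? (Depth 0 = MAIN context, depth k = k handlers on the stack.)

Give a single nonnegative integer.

Event 1 (EXEC): [MAIN] PC=0: INC 1 -> ACC=1 [depth=0]
Event 2 (INT 2): INT 2 arrives: push (MAIN, PC=1), enter IRQ2 at PC=0 (depth now 1) [depth=1]
Event 3 (INT 2): INT 2 arrives: push (IRQ2, PC=0), enter IRQ2 at PC=0 (depth now 2) [depth=2]
Event 4 (EXEC): [IRQ2] PC=0: INC 4 -> ACC=5 [depth=2]
Event 5 (EXEC): [IRQ2] PC=1: INC 1 -> ACC=6 [depth=2]
Event 6 (EXEC): [IRQ2] PC=2: IRET -> resume IRQ2 at PC=0 (depth now 1) [depth=1]
Event 7 (INT 1): INT 1 arrives: push (IRQ2, PC=0), enter IRQ1 at PC=0 (depth now 2) [depth=2]
Event 8 (EXEC): [IRQ1] PC=0: INC 1 -> ACC=7 [depth=2]
Event 9 (EXEC): [IRQ1] PC=1: IRET -> resume IRQ2 at PC=0 (depth now 1) [depth=1]
Event 10 (INT 1): INT 1 arrives: push (IRQ2, PC=0), enter IRQ1 at PC=0 (depth now 2) [depth=2]
Event 11 (EXEC): [IRQ1] PC=0: INC 1 -> ACC=8 [depth=2]
Event 12 (EXEC): [IRQ1] PC=1: IRET -> resume IRQ2 at PC=0 (depth now 1) [depth=1]
Event 13 (EXEC): [IRQ2] PC=0: INC 4 -> ACC=12 [depth=1]
Event 14 (EXEC): [IRQ2] PC=1: INC 1 -> ACC=13 [depth=1]
Event 15 (EXEC): [IRQ2] PC=2: IRET -> resume MAIN at PC=1 (depth now 0) [depth=0]
Event 16 (INT 0): INT 0 arrives: push (MAIN, PC=1), enter IRQ0 at PC=0 (depth now 1) [depth=1]
Event 17 (EXEC): [IRQ0] PC=0: DEC 3 -> ACC=10 [depth=1]
Event 18 (EXEC): [IRQ0] PC=1: INC 1 -> ACC=11 [depth=1]
Event 19 (EXEC): [IRQ0] PC=2: INC 1 -> ACC=12 [depth=1]
Event 20 (EXEC): [IRQ0] PC=3: IRET -> resume MAIN at PC=1 (depth now 0) [depth=0]
Event 21 (EXEC): [MAIN] PC=1: DEC 5 -> ACC=7 [depth=0]
Event 22 (INT 2): INT 2 arrives: push (MAIN, PC=2), enter IRQ2 at PC=0 (depth now 1) [depth=1]
Event 23 (EXEC): [IRQ2] PC=0: INC 4 -> ACC=11 [depth=1]
Event 24 (EXEC): [IRQ2] PC=1: INC 1 -> ACC=12 [depth=1]
Event 25 (EXEC): [IRQ2] PC=2: IRET -> resume MAIN at PC=2 (depth now 0) [depth=0]
Event 26 (EXEC): [MAIN] PC=2: INC 2 -> ACC=14 [depth=0]
Event 27 (EXEC): [MAIN] PC=3: INC 4 -> ACC=18 [depth=0]
Event 28 (EXEC): [MAIN] PC=4: NOP [depth=0]
Event 29 (EXEC): [MAIN] PC=5: INC 1 -> ACC=19 [depth=0]
Event 30 (EXEC): [MAIN] PC=6: HALT [depth=0]
Max depth observed: 2

Answer: 2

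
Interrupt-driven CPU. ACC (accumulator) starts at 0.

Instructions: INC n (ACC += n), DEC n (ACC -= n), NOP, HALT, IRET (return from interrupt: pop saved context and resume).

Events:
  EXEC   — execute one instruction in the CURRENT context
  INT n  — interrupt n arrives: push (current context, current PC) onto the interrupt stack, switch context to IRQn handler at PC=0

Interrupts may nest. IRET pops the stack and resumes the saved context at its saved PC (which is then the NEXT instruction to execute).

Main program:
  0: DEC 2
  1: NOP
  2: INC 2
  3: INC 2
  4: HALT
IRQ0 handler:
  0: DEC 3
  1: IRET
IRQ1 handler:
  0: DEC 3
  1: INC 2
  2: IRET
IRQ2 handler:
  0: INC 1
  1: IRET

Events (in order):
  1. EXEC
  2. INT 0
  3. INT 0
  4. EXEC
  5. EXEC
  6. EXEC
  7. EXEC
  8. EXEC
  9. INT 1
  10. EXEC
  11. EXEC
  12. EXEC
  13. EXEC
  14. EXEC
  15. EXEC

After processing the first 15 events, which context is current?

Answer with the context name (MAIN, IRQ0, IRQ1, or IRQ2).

Event 1 (EXEC): [MAIN] PC=0: DEC 2 -> ACC=-2
Event 2 (INT 0): INT 0 arrives: push (MAIN, PC=1), enter IRQ0 at PC=0 (depth now 1)
Event 3 (INT 0): INT 0 arrives: push (IRQ0, PC=0), enter IRQ0 at PC=0 (depth now 2)
Event 4 (EXEC): [IRQ0] PC=0: DEC 3 -> ACC=-5
Event 5 (EXEC): [IRQ0] PC=1: IRET -> resume IRQ0 at PC=0 (depth now 1)
Event 6 (EXEC): [IRQ0] PC=0: DEC 3 -> ACC=-8
Event 7 (EXEC): [IRQ0] PC=1: IRET -> resume MAIN at PC=1 (depth now 0)
Event 8 (EXEC): [MAIN] PC=1: NOP
Event 9 (INT 1): INT 1 arrives: push (MAIN, PC=2), enter IRQ1 at PC=0 (depth now 1)
Event 10 (EXEC): [IRQ1] PC=0: DEC 3 -> ACC=-11
Event 11 (EXEC): [IRQ1] PC=1: INC 2 -> ACC=-9
Event 12 (EXEC): [IRQ1] PC=2: IRET -> resume MAIN at PC=2 (depth now 0)
Event 13 (EXEC): [MAIN] PC=2: INC 2 -> ACC=-7
Event 14 (EXEC): [MAIN] PC=3: INC 2 -> ACC=-5
Event 15 (EXEC): [MAIN] PC=4: HALT

Answer: MAIN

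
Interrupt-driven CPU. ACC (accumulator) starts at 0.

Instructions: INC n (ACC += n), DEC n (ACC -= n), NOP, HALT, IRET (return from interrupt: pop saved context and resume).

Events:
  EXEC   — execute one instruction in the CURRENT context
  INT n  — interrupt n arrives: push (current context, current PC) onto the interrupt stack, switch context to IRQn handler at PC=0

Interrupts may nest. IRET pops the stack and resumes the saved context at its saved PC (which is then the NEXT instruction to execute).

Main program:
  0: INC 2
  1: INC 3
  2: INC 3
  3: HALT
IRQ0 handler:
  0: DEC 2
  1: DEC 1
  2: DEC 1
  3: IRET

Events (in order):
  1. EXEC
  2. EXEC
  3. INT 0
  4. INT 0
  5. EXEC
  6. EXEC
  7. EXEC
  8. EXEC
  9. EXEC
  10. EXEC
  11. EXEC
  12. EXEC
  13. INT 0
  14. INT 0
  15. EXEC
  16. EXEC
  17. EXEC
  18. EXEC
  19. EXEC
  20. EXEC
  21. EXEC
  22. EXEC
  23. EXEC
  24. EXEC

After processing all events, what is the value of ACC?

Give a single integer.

Event 1 (EXEC): [MAIN] PC=0: INC 2 -> ACC=2
Event 2 (EXEC): [MAIN] PC=1: INC 3 -> ACC=5
Event 3 (INT 0): INT 0 arrives: push (MAIN, PC=2), enter IRQ0 at PC=0 (depth now 1)
Event 4 (INT 0): INT 0 arrives: push (IRQ0, PC=0), enter IRQ0 at PC=0 (depth now 2)
Event 5 (EXEC): [IRQ0] PC=0: DEC 2 -> ACC=3
Event 6 (EXEC): [IRQ0] PC=1: DEC 1 -> ACC=2
Event 7 (EXEC): [IRQ0] PC=2: DEC 1 -> ACC=1
Event 8 (EXEC): [IRQ0] PC=3: IRET -> resume IRQ0 at PC=0 (depth now 1)
Event 9 (EXEC): [IRQ0] PC=0: DEC 2 -> ACC=-1
Event 10 (EXEC): [IRQ0] PC=1: DEC 1 -> ACC=-2
Event 11 (EXEC): [IRQ0] PC=2: DEC 1 -> ACC=-3
Event 12 (EXEC): [IRQ0] PC=3: IRET -> resume MAIN at PC=2 (depth now 0)
Event 13 (INT 0): INT 0 arrives: push (MAIN, PC=2), enter IRQ0 at PC=0 (depth now 1)
Event 14 (INT 0): INT 0 arrives: push (IRQ0, PC=0), enter IRQ0 at PC=0 (depth now 2)
Event 15 (EXEC): [IRQ0] PC=0: DEC 2 -> ACC=-5
Event 16 (EXEC): [IRQ0] PC=1: DEC 1 -> ACC=-6
Event 17 (EXEC): [IRQ0] PC=2: DEC 1 -> ACC=-7
Event 18 (EXEC): [IRQ0] PC=3: IRET -> resume IRQ0 at PC=0 (depth now 1)
Event 19 (EXEC): [IRQ0] PC=0: DEC 2 -> ACC=-9
Event 20 (EXEC): [IRQ0] PC=1: DEC 1 -> ACC=-10
Event 21 (EXEC): [IRQ0] PC=2: DEC 1 -> ACC=-11
Event 22 (EXEC): [IRQ0] PC=3: IRET -> resume MAIN at PC=2 (depth now 0)
Event 23 (EXEC): [MAIN] PC=2: INC 3 -> ACC=-8
Event 24 (EXEC): [MAIN] PC=3: HALT

Answer: -8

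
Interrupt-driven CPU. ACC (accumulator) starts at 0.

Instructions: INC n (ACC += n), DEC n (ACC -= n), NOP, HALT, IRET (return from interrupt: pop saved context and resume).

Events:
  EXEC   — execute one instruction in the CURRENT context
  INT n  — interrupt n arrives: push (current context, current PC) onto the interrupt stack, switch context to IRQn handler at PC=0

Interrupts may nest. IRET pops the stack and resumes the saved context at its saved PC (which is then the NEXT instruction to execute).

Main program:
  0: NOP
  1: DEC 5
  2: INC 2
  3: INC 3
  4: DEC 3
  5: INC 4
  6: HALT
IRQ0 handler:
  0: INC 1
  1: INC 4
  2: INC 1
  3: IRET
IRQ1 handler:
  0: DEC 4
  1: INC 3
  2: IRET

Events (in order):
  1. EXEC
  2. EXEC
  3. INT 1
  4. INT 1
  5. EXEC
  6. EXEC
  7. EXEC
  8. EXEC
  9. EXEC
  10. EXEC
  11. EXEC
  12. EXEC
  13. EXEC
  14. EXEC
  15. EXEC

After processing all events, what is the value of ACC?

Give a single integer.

Answer: -1

Derivation:
Event 1 (EXEC): [MAIN] PC=0: NOP
Event 2 (EXEC): [MAIN] PC=1: DEC 5 -> ACC=-5
Event 3 (INT 1): INT 1 arrives: push (MAIN, PC=2), enter IRQ1 at PC=0 (depth now 1)
Event 4 (INT 1): INT 1 arrives: push (IRQ1, PC=0), enter IRQ1 at PC=0 (depth now 2)
Event 5 (EXEC): [IRQ1] PC=0: DEC 4 -> ACC=-9
Event 6 (EXEC): [IRQ1] PC=1: INC 3 -> ACC=-6
Event 7 (EXEC): [IRQ1] PC=2: IRET -> resume IRQ1 at PC=0 (depth now 1)
Event 8 (EXEC): [IRQ1] PC=0: DEC 4 -> ACC=-10
Event 9 (EXEC): [IRQ1] PC=1: INC 3 -> ACC=-7
Event 10 (EXEC): [IRQ1] PC=2: IRET -> resume MAIN at PC=2 (depth now 0)
Event 11 (EXEC): [MAIN] PC=2: INC 2 -> ACC=-5
Event 12 (EXEC): [MAIN] PC=3: INC 3 -> ACC=-2
Event 13 (EXEC): [MAIN] PC=4: DEC 3 -> ACC=-5
Event 14 (EXEC): [MAIN] PC=5: INC 4 -> ACC=-1
Event 15 (EXEC): [MAIN] PC=6: HALT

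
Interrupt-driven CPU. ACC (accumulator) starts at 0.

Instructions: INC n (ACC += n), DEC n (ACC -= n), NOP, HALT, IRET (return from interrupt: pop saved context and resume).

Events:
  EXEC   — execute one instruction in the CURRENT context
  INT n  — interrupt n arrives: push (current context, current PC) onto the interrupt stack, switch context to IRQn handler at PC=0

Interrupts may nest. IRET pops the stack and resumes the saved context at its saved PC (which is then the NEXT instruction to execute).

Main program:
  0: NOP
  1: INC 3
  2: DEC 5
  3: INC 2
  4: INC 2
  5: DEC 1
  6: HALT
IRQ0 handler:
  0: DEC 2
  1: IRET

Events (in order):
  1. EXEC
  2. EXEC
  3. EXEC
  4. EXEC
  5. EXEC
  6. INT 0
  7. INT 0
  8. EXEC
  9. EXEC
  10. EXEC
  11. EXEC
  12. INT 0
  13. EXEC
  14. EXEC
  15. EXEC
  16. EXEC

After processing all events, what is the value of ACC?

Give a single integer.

Answer: -5

Derivation:
Event 1 (EXEC): [MAIN] PC=0: NOP
Event 2 (EXEC): [MAIN] PC=1: INC 3 -> ACC=3
Event 3 (EXEC): [MAIN] PC=2: DEC 5 -> ACC=-2
Event 4 (EXEC): [MAIN] PC=3: INC 2 -> ACC=0
Event 5 (EXEC): [MAIN] PC=4: INC 2 -> ACC=2
Event 6 (INT 0): INT 0 arrives: push (MAIN, PC=5), enter IRQ0 at PC=0 (depth now 1)
Event 7 (INT 0): INT 0 arrives: push (IRQ0, PC=0), enter IRQ0 at PC=0 (depth now 2)
Event 8 (EXEC): [IRQ0] PC=0: DEC 2 -> ACC=0
Event 9 (EXEC): [IRQ0] PC=1: IRET -> resume IRQ0 at PC=0 (depth now 1)
Event 10 (EXEC): [IRQ0] PC=0: DEC 2 -> ACC=-2
Event 11 (EXEC): [IRQ0] PC=1: IRET -> resume MAIN at PC=5 (depth now 0)
Event 12 (INT 0): INT 0 arrives: push (MAIN, PC=5), enter IRQ0 at PC=0 (depth now 1)
Event 13 (EXEC): [IRQ0] PC=0: DEC 2 -> ACC=-4
Event 14 (EXEC): [IRQ0] PC=1: IRET -> resume MAIN at PC=5 (depth now 0)
Event 15 (EXEC): [MAIN] PC=5: DEC 1 -> ACC=-5
Event 16 (EXEC): [MAIN] PC=6: HALT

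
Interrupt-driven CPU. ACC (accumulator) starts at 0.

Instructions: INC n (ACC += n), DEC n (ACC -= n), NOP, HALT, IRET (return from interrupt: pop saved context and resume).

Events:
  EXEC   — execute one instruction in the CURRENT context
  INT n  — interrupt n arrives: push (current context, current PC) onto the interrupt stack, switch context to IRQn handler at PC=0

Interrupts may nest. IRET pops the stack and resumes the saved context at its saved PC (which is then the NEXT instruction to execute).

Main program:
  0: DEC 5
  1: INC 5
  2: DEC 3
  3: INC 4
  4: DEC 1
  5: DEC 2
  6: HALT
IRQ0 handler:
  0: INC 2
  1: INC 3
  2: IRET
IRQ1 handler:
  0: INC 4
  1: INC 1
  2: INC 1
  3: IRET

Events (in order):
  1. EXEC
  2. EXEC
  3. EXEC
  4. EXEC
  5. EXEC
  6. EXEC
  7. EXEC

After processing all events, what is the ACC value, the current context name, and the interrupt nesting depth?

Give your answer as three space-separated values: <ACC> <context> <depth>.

Answer: -2 MAIN 0

Derivation:
Event 1 (EXEC): [MAIN] PC=0: DEC 5 -> ACC=-5
Event 2 (EXEC): [MAIN] PC=1: INC 5 -> ACC=0
Event 3 (EXEC): [MAIN] PC=2: DEC 3 -> ACC=-3
Event 4 (EXEC): [MAIN] PC=3: INC 4 -> ACC=1
Event 5 (EXEC): [MAIN] PC=4: DEC 1 -> ACC=0
Event 6 (EXEC): [MAIN] PC=5: DEC 2 -> ACC=-2
Event 7 (EXEC): [MAIN] PC=6: HALT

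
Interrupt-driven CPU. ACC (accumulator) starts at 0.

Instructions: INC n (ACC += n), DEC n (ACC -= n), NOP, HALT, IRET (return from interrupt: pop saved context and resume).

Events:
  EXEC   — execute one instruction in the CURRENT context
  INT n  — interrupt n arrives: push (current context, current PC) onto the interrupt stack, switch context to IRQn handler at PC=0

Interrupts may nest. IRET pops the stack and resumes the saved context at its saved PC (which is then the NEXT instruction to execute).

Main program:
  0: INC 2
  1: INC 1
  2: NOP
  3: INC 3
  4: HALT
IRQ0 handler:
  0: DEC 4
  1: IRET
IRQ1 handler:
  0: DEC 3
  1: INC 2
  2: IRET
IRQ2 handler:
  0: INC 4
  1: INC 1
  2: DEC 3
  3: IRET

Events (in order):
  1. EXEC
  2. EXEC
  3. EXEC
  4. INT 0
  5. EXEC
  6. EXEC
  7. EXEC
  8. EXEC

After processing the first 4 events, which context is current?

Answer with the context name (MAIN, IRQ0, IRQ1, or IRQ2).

Answer: IRQ0

Derivation:
Event 1 (EXEC): [MAIN] PC=0: INC 2 -> ACC=2
Event 2 (EXEC): [MAIN] PC=1: INC 1 -> ACC=3
Event 3 (EXEC): [MAIN] PC=2: NOP
Event 4 (INT 0): INT 0 arrives: push (MAIN, PC=3), enter IRQ0 at PC=0 (depth now 1)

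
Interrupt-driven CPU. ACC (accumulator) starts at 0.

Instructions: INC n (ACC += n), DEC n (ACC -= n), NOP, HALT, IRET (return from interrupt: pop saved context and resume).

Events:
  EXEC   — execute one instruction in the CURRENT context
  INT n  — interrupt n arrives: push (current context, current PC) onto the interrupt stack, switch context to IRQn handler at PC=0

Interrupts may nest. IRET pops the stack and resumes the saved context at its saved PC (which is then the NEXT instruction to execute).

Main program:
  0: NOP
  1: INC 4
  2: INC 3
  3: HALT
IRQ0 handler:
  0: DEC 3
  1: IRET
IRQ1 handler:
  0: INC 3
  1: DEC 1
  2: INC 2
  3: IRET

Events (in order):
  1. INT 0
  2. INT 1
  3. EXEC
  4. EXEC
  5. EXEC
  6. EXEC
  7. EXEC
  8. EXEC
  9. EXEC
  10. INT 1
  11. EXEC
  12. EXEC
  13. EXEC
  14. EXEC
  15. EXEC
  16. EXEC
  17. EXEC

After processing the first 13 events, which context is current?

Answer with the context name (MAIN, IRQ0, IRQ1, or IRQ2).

Answer: IRQ1

Derivation:
Event 1 (INT 0): INT 0 arrives: push (MAIN, PC=0), enter IRQ0 at PC=0 (depth now 1)
Event 2 (INT 1): INT 1 arrives: push (IRQ0, PC=0), enter IRQ1 at PC=0 (depth now 2)
Event 3 (EXEC): [IRQ1] PC=0: INC 3 -> ACC=3
Event 4 (EXEC): [IRQ1] PC=1: DEC 1 -> ACC=2
Event 5 (EXEC): [IRQ1] PC=2: INC 2 -> ACC=4
Event 6 (EXEC): [IRQ1] PC=3: IRET -> resume IRQ0 at PC=0 (depth now 1)
Event 7 (EXEC): [IRQ0] PC=0: DEC 3 -> ACC=1
Event 8 (EXEC): [IRQ0] PC=1: IRET -> resume MAIN at PC=0 (depth now 0)
Event 9 (EXEC): [MAIN] PC=0: NOP
Event 10 (INT 1): INT 1 arrives: push (MAIN, PC=1), enter IRQ1 at PC=0 (depth now 1)
Event 11 (EXEC): [IRQ1] PC=0: INC 3 -> ACC=4
Event 12 (EXEC): [IRQ1] PC=1: DEC 1 -> ACC=3
Event 13 (EXEC): [IRQ1] PC=2: INC 2 -> ACC=5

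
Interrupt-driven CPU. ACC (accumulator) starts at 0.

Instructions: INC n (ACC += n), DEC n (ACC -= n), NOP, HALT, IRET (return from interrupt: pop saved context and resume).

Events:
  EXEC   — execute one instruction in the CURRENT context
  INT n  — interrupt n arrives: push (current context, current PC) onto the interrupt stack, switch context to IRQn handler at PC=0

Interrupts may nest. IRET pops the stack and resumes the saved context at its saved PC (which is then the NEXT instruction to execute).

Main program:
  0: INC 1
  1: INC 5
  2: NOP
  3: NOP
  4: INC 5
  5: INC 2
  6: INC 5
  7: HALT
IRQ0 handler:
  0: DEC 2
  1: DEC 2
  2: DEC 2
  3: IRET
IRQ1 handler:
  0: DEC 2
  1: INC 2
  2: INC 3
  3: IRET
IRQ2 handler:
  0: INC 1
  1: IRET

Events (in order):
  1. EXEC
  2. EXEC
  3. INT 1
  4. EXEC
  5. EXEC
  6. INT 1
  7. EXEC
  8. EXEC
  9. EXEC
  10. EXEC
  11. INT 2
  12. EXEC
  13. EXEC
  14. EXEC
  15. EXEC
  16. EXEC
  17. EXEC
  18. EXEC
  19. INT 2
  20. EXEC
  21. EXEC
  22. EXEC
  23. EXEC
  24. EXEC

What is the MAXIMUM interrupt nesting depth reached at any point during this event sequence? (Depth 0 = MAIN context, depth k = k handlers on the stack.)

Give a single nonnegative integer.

Answer: 2

Derivation:
Event 1 (EXEC): [MAIN] PC=0: INC 1 -> ACC=1 [depth=0]
Event 2 (EXEC): [MAIN] PC=1: INC 5 -> ACC=6 [depth=0]
Event 3 (INT 1): INT 1 arrives: push (MAIN, PC=2), enter IRQ1 at PC=0 (depth now 1) [depth=1]
Event 4 (EXEC): [IRQ1] PC=0: DEC 2 -> ACC=4 [depth=1]
Event 5 (EXEC): [IRQ1] PC=1: INC 2 -> ACC=6 [depth=1]
Event 6 (INT 1): INT 1 arrives: push (IRQ1, PC=2), enter IRQ1 at PC=0 (depth now 2) [depth=2]
Event 7 (EXEC): [IRQ1] PC=0: DEC 2 -> ACC=4 [depth=2]
Event 8 (EXEC): [IRQ1] PC=1: INC 2 -> ACC=6 [depth=2]
Event 9 (EXEC): [IRQ1] PC=2: INC 3 -> ACC=9 [depth=2]
Event 10 (EXEC): [IRQ1] PC=3: IRET -> resume IRQ1 at PC=2 (depth now 1) [depth=1]
Event 11 (INT 2): INT 2 arrives: push (IRQ1, PC=2), enter IRQ2 at PC=0 (depth now 2) [depth=2]
Event 12 (EXEC): [IRQ2] PC=0: INC 1 -> ACC=10 [depth=2]
Event 13 (EXEC): [IRQ2] PC=1: IRET -> resume IRQ1 at PC=2 (depth now 1) [depth=1]
Event 14 (EXEC): [IRQ1] PC=2: INC 3 -> ACC=13 [depth=1]
Event 15 (EXEC): [IRQ1] PC=3: IRET -> resume MAIN at PC=2 (depth now 0) [depth=0]
Event 16 (EXEC): [MAIN] PC=2: NOP [depth=0]
Event 17 (EXEC): [MAIN] PC=3: NOP [depth=0]
Event 18 (EXEC): [MAIN] PC=4: INC 5 -> ACC=18 [depth=0]
Event 19 (INT 2): INT 2 arrives: push (MAIN, PC=5), enter IRQ2 at PC=0 (depth now 1) [depth=1]
Event 20 (EXEC): [IRQ2] PC=0: INC 1 -> ACC=19 [depth=1]
Event 21 (EXEC): [IRQ2] PC=1: IRET -> resume MAIN at PC=5 (depth now 0) [depth=0]
Event 22 (EXEC): [MAIN] PC=5: INC 2 -> ACC=21 [depth=0]
Event 23 (EXEC): [MAIN] PC=6: INC 5 -> ACC=26 [depth=0]
Event 24 (EXEC): [MAIN] PC=7: HALT [depth=0]
Max depth observed: 2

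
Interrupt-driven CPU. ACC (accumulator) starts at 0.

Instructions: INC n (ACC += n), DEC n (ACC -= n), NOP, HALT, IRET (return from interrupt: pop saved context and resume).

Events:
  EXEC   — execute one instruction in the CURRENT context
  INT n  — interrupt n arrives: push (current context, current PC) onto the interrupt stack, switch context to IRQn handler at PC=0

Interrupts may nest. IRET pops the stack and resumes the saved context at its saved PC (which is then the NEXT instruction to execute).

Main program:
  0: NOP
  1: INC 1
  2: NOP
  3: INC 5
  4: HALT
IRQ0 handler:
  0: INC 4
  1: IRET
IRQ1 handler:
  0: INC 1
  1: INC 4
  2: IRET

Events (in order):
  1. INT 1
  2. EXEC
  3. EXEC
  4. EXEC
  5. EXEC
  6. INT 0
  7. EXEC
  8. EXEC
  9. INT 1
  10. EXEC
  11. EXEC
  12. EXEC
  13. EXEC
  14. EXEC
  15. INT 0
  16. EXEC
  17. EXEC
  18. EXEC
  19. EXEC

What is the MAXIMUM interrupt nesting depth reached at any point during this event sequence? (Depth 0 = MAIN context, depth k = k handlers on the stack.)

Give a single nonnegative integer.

Event 1 (INT 1): INT 1 arrives: push (MAIN, PC=0), enter IRQ1 at PC=0 (depth now 1) [depth=1]
Event 2 (EXEC): [IRQ1] PC=0: INC 1 -> ACC=1 [depth=1]
Event 3 (EXEC): [IRQ1] PC=1: INC 4 -> ACC=5 [depth=1]
Event 4 (EXEC): [IRQ1] PC=2: IRET -> resume MAIN at PC=0 (depth now 0) [depth=0]
Event 5 (EXEC): [MAIN] PC=0: NOP [depth=0]
Event 6 (INT 0): INT 0 arrives: push (MAIN, PC=1), enter IRQ0 at PC=0 (depth now 1) [depth=1]
Event 7 (EXEC): [IRQ0] PC=0: INC 4 -> ACC=9 [depth=1]
Event 8 (EXEC): [IRQ0] PC=1: IRET -> resume MAIN at PC=1 (depth now 0) [depth=0]
Event 9 (INT 1): INT 1 arrives: push (MAIN, PC=1), enter IRQ1 at PC=0 (depth now 1) [depth=1]
Event 10 (EXEC): [IRQ1] PC=0: INC 1 -> ACC=10 [depth=1]
Event 11 (EXEC): [IRQ1] PC=1: INC 4 -> ACC=14 [depth=1]
Event 12 (EXEC): [IRQ1] PC=2: IRET -> resume MAIN at PC=1 (depth now 0) [depth=0]
Event 13 (EXEC): [MAIN] PC=1: INC 1 -> ACC=15 [depth=0]
Event 14 (EXEC): [MAIN] PC=2: NOP [depth=0]
Event 15 (INT 0): INT 0 arrives: push (MAIN, PC=3), enter IRQ0 at PC=0 (depth now 1) [depth=1]
Event 16 (EXEC): [IRQ0] PC=0: INC 4 -> ACC=19 [depth=1]
Event 17 (EXEC): [IRQ0] PC=1: IRET -> resume MAIN at PC=3 (depth now 0) [depth=0]
Event 18 (EXEC): [MAIN] PC=3: INC 5 -> ACC=24 [depth=0]
Event 19 (EXEC): [MAIN] PC=4: HALT [depth=0]
Max depth observed: 1

Answer: 1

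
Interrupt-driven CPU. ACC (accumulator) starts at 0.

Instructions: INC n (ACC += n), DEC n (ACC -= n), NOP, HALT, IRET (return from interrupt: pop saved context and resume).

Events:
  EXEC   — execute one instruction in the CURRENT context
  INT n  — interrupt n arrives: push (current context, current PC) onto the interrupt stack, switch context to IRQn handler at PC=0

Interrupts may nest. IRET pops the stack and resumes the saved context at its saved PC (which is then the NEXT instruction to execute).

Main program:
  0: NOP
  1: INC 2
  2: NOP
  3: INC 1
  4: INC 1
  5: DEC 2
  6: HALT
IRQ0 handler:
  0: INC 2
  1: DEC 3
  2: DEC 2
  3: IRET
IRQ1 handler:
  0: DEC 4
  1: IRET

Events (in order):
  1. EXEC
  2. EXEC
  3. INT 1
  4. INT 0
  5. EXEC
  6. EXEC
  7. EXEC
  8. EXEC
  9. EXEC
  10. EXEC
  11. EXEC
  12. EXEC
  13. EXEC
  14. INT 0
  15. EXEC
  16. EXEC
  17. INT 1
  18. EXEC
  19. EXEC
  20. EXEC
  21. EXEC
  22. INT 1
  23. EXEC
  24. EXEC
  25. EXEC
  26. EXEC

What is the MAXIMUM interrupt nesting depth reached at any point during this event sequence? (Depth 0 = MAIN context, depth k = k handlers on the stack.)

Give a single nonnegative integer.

Answer: 2

Derivation:
Event 1 (EXEC): [MAIN] PC=0: NOP [depth=0]
Event 2 (EXEC): [MAIN] PC=1: INC 2 -> ACC=2 [depth=0]
Event 3 (INT 1): INT 1 arrives: push (MAIN, PC=2), enter IRQ1 at PC=0 (depth now 1) [depth=1]
Event 4 (INT 0): INT 0 arrives: push (IRQ1, PC=0), enter IRQ0 at PC=0 (depth now 2) [depth=2]
Event 5 (EXEC): [IRQ0] PC=0: INC 2 -> ACC=4 [depth=2]
Event 6 (EXEC): [IRQ0] PC=1: DEC 3 -> ACC=1 [depth=2]
Event 7 (EXEC): [IRQ0] PC=2: DEC 2 -> ACC=-1 [depth=2]
Event 8 (EXEC): [IRQ0] PC=3: IRET -> resume IRQ1 at PC=0 (depth now 1) [depth=1]
Event 9 (EXEC): [IRQ1] PC=0: DEC 4 -> ACC=-5 [depth=1]
Event 10 (EXEC): [IRQ1] PC=1: IRET -> resume MAIN at PC=2 (depth now 0) [depth=0]
Event 11 (EXEC): [MAIN] PC=2: NOP [depth=0]
Event 12 (EXEC): [MAIN] PC=3: INC 1 -> ACC=-4 [depth=0]
Event 13 (EXEC): [MAIN] PC=4: INC 1 -> ACC=-3 [depth=0]
Event 14 (INT 0): INT 0 arrives: push (MAIN, PC=5), enter IRQ0 at PC=0 (depth now 1) [depth=1]
Event 15 (EXEC): [IRQ0] PC=0: INC 2 -> ACC=-1 [depth=1]
Event 16 (EXEC): [IRQ0] PC=1: DEC 3 -> ACC=-4 [depth=1]
Event 17 (INT 1): INT 1 arrives: push (IRQ0, PC=2), enter IRQ1 at PC=0 (depth now 2) [depth=2]
Event 18 (EXEC): [IRQ1] PC=0: DEC 4 -> ACC=-8 [depth=2]
Event 19 (EXEC): [IRQ1] PC=1: IRET -> resume IRQ0 at PC=2 (depth now 1) [depth=1]
Event 20 (EXEC): [IRQ0] PC=2: DEC 2 -> ACC=-10 [depth=1]
Event 21 (EXEC): [IRQ0] PC=3: IRET -> resume MAIN at PC=5 (depth now 0) [depth=0]
Event 22 (INT 1): INT 1 arrives: push (MAIN, PC=5), enter IRQ1 at PC=0 (depth now 1) [depth=1]
Event 23 (EXEC): [IRQ1] PC=0: DEC 4 -> ACC=-14 [depth=1]
Event 24 (EXEC): [IRQ1] PC=1: IRET -> resume MAIN at PC=5 (depth now 0) [depth=0]
Event 25 (EXEC): [MAIN] PC=5: DEC 2 -> ACC=-16 [depth=0]
Event 26 (EXEC): [MAIN] PC=6: HALT [depth=0]
Max depth observed: 2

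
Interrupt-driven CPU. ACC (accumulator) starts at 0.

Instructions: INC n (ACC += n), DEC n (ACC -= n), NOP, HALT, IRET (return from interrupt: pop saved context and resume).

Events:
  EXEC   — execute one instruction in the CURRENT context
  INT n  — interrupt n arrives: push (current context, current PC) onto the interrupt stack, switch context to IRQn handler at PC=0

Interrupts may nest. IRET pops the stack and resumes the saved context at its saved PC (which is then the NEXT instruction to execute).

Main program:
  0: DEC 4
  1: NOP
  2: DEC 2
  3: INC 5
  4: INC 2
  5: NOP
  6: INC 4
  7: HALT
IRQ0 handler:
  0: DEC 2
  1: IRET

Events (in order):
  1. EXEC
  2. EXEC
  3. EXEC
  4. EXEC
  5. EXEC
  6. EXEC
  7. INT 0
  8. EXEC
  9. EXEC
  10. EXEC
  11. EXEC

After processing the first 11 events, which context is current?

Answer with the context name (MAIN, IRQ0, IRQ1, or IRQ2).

Event 1 (EXEC): [MAIN] PC=0: DEC 4 -> ACC=-4
Event 2 (EXEC): [MAIN] PC=1: NOP
Event 3 (EXEC): [MAIN] PC=2: DEC 2 -> ACC=-6
Event 4 (EXEC): [MAIN] PC=3: INC 5 -> ACC=-1
Event 5 (EXEC): [MAIN] PC=4: INC 2 -> ACC=1
Event 6 (EXEC): [MAIN] PC=5: NOP
Event 7 (INT 0): INT 0 arrives: push (MAIN, PC=6), enter IRQ0 at PC=0 (depth now 1)
Event 8 (EXEC): [IRQ0] PC=0: DEC 2 -> ACC=-1
Event 9 (EXEC): [IRQ0] PC=1: IRET -> resume MAIN at PC=6 (depth now 0)
Event 10 (EXEC): [MAIN] PC=6: INC 4 -> ACC=3
Event 11 (EXEC): [MAIN] PC=7: HALT

Answer: MAIN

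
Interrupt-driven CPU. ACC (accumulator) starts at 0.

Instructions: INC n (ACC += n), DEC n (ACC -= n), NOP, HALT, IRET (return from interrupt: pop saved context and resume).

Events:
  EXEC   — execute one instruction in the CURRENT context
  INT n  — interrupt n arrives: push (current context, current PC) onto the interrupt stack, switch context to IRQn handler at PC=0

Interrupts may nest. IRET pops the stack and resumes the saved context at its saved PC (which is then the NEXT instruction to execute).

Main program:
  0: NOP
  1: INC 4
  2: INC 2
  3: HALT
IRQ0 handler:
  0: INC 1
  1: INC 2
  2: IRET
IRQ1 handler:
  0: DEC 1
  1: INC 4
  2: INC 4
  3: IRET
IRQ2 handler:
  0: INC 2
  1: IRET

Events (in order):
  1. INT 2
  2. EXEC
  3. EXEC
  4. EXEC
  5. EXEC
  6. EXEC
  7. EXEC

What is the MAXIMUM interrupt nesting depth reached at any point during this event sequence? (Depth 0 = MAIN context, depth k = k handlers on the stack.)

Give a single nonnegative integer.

Answer: 1

Derivation:
Event 1 (INT 2): INT 2 arrives: push (MAIN, PC=0), enter IRQ2 at PC=0 (depth now 1) [depth=1]
Event 2 (EXEC): [IRQ2] PC=0: INC 2 -> ACC=2 [depth=1]
Event 3 (EXEC): [IRQ2] PC=1: IRET -> resume MAIN at PC=0 (depth now 0) [depth=0]
Event 4 (EXEC): [MAIN] PC=0: NOP [depth=0]
Event 5 (EXEC): [MAIN] PC=1: INC 4 -> ACC=6 [depth=0]
Event 6 (EXEC): [MAIN] PC=2: INC 2 -> ACC=8 [depth=0]
Event 7 (EXEC): [MAIN] PC=3: HALT [depth=0]
Max depth observed: 1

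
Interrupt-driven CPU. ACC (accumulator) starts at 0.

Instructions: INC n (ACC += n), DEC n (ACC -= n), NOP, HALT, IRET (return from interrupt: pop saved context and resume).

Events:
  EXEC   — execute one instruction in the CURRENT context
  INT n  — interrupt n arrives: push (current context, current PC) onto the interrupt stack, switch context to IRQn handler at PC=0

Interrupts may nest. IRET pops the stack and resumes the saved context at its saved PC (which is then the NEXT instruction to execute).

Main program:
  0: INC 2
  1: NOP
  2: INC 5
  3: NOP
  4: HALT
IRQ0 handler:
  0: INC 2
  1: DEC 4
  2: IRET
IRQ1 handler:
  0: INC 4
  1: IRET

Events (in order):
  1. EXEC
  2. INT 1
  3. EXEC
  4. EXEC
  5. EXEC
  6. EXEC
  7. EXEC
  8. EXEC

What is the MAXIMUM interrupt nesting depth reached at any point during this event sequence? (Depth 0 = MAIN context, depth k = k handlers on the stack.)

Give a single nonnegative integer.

Answer: 1

Derivation:
Event 1 (EXEC): [MAIN] PC=0: INC 2 -> ACC=2 [depth=0]
Event 2 (INT 1): INT 1 arrives: push (MAIN, PC=1), enter IRQ1 at PC=0 (depth now 1) [depth=1]
Event 3 (EXEC): [IRQ1] PC=0: INC 4 -> ACC=6 [depth=1]
Event 4 (EXEC): [IRQ1] PC=1: IRET -> resume MAIN at PC=1 (depth now 0) [depth=0]
Event 5 (EXEC): [MAIN] PC=1: NOP [depth=0]
Event 6 (EXEC): [MAIN] PC=2: INC 5 -> ACC=11 [depth=0]
Event 7 (EXEC): [MAIN] PC=3: NOP [depth=0]
Event 8 (EXEC): [MAIN] PC=4: HALT [depth=0]
Max depth observed: 1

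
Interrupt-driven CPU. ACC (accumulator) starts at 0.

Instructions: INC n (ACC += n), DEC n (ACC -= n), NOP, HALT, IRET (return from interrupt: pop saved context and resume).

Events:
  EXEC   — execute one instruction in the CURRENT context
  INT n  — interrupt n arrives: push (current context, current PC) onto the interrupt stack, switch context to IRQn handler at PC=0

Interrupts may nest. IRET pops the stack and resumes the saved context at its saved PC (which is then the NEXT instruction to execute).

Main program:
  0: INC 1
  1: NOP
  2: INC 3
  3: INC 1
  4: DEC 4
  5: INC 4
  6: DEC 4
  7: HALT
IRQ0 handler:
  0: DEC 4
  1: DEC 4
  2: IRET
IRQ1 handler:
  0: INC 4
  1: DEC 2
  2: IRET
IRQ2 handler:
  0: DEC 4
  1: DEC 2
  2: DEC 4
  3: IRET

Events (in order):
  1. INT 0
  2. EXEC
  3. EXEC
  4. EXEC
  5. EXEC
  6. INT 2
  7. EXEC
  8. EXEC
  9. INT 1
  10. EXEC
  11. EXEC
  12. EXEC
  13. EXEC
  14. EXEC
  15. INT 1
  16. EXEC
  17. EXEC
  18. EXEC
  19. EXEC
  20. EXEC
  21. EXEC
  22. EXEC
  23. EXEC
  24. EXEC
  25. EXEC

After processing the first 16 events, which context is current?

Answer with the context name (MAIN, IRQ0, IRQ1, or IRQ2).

Event 1 (INT 0): INT 0 arrives: push (MAIN, PC=0), enter IRQ0 at PC=0 (depth now 1)
Event 2 (EXEC): [IRQ0] PC=0: DEC 4 -> ACC=-4
Event 3 (EXEC): [IRQ0] PC=1: DEC 4 -> ACC=-8
Event 4 (EXEC): [IRQ0] PC=2: IRET -> resume MAIN at PC=0 (depth now 0)
Event 5 (EXEC): [MAIN] PC=0: INC 1 -> ACC=-7
Event 6 (INT 2): INT 2 arrives: push (MAIN, PC=1), enter IRQ2 at PC=0 (depth now 1)
Event 7 (EXEC): [IRQ2] PC=0: DEC 4 -> ACC=-11
Event 8 (EXEC): [IRQ2] PC=1: DEC 2 -> ACC=-13
Event 9 (INT 1): INT 1 arrives: push (IRQ2, PC=2), enter IRQ1 at PC=0 (depth now 2)
Event 10 (EXEC): [IRQ1] PC=0: INC 4 -> ACC=-9
Event 11 (EXEC): [IRQ1] PC=1: DEC 2 -> ACC=-11
Event 12 (EXEC): [IRQ1] PC=2: IRET -> resume IRQ2 at PC=2 (depth now 1)
Event 13 (EXEC): [IRQ2] PC=2: DEC 4 -> ACC=-15
Event 14 (EXEC): [IRQ2] PC=3: IRET -> resume MAIN at PC=1 (depth now 0)
Event 15 (INT 1): INT 1 arrives: push (MAIN, PC=1), enter IRQ1 at PC=0 (depth now 1)
Event 16 (EXEC): [IRQ1] PC=0: INC 4 -> ACC=-11

Answer: IRQ1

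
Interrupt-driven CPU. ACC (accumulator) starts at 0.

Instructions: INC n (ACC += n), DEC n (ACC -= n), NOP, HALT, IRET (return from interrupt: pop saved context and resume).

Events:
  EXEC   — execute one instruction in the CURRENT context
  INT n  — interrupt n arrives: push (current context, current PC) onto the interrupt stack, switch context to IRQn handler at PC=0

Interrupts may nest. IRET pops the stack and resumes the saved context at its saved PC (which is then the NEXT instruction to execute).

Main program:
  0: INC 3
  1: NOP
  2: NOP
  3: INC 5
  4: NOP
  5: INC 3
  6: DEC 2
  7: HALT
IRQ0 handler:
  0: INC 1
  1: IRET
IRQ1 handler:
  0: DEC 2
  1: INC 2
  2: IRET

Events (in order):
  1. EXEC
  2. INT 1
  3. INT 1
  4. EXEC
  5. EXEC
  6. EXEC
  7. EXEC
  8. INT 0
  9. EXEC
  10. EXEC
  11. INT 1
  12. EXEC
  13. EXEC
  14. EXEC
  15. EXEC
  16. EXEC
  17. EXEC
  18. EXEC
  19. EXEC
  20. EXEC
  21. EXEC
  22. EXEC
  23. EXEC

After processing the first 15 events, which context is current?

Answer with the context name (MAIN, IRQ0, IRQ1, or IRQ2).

Event 1 (EXEC): [MAIN] PC=0: INC 3 -> ACC=3
Event 2 (INT 1): INT 1 arrives: push (MAIN, PC=1), enter IRQ1 at PC=0 (depth now 1)
Event 3 (INT 1): INT 1 arrives: push (IRQ1, PC=0), enter IRQ1 at PC=0 (depth now 2)
Event 4 (EXEC): [IRQ1] PC=0: DEC 2 -> ACC=1
Event 5 (EXEC): [IRQ1] PC=1: INC 2 -> ACC=3
Event 6 (EXEC): [IRQ1] PC=2: IRET -> resume IRQ1 at PC=0 (depth now 1)
Event 7 (EXEC): [IRQ1] PC=0: DEC 2 -> ACC=1
Event 8 (INT 0): INT 0 arrives: push (IRQ1, PC=1), enter IRQ0 at PC=0 (depth now 2)
Event 9 (EXEC): [IRQ0] PC=0: INC 1 -> ACC=2
Event 10 (EXEC): [IRQ0] PC=1: IRET -> resume IRQ1 at PC=1 (depth now 1)
Event 11 (INT 1): INT 1 arrives: push (IRQ1, PC=1), enter IRQ1 at PC=0 (depth now 2)
Event 12 (EXEC): [IRQ1] PC=0: DEC 2 -> ACC=0
Event 13 (EXEC): [IRQ1] PC=1: INC 2 -> ACC=2
Event 14 (EXEC): [IRQ1] PC=2: IRET -> resume IRQ1 at PC=1 (depth now 1)
Event 15 (EXEC): [IRQ1] PC=1: INC 2 -> ACC=4

Answer: IRQ1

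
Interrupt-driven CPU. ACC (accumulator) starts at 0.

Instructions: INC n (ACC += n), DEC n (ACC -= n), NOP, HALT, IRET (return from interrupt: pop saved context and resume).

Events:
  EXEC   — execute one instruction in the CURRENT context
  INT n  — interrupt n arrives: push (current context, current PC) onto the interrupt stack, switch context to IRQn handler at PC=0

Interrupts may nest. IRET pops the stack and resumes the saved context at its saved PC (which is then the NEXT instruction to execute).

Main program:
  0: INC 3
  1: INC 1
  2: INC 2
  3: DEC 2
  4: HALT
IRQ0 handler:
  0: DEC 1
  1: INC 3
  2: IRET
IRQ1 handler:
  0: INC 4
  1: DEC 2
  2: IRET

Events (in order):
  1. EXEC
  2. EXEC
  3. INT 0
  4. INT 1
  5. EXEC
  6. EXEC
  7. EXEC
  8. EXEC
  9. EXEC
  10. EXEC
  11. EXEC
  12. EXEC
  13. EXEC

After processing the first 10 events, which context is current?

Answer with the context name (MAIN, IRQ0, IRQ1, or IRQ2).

Event 1 (EXEC): [MAIN] PC=0: INC 3 -> ACC=3
Event 2 (EXEC): [MAIN] PC=1: INC 1 -> ACC=4
Event 3 (INT 0): INT 0 arrives: push (MAIN, PC=2), enter IRQ0 at PC=0 (depth now 1)
Event 4 (INT 1): INT 1 arrives: push (IRQ0, PC=0), enter IRQ1 at PC=0 (depth now 2)
Event 5 (EXEC): [IRQ1] PC=0: INC 4 -> ACC=8
Event 6 (EXEC): [IRQ1] PC=1: DEC 2 -> ACC=6
Event 7 (EXEC): [IRQ1] PC=2: IRET -> resume IRQ0 at PC=0 (depth now 1)
Event 8 (EXEC): [IRQ0] PC=0: DEC 1 -> ACC=5
Event 9 (EXEC): [IRQ0] PC=1: INC 3 -> ACC=8
Event 10 (EXEC): [IRQ0] PC=2: IRET -> resume MAIN at PC=2 (depth now 0)

Answer: MAIN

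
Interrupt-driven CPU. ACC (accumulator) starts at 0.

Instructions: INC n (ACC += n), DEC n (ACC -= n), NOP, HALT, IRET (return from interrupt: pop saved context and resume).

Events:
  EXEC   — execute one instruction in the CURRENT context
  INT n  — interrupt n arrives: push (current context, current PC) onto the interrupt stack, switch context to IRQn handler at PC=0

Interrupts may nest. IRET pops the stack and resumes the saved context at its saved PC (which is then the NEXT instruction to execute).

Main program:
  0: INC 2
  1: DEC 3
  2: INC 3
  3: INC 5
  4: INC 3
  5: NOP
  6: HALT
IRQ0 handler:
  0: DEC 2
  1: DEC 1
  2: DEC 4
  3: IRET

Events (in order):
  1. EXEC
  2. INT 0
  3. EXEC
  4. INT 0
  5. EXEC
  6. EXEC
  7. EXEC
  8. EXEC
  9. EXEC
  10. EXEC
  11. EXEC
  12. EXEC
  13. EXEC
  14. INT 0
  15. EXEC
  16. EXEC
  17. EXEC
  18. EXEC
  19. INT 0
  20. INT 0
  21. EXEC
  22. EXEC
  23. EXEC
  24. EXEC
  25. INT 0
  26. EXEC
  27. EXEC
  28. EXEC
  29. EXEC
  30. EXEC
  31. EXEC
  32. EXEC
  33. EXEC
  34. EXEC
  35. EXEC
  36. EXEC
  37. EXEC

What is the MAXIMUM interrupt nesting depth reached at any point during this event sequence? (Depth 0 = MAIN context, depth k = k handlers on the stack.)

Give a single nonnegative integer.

Event 1 (EXEC): [MAIN] PC=0: INC 2 -> ACC=2 [depth=0]
Event 2 (INT 0): INT 0 arrives: push (MAIN, PC=1), enter IRQ0 at PC=0 (depth now 1) [depth=1]
Event 3 (EXEC): [IRQ0] PC=0: DEC 2 -> ACC=0 [depth=1]
Event 4 (INT 0): INT 0 arrives: push (IRQ0, PC=1), enter IRQ0 at PC=0 (depth now 2) [depth=2]
Event 5 (EXEC): [IRQ0] PC=0: DEC 2 -> ACC=-2 [depth=2]
Event 6 (EXEC): [IRQ0] PC=1: DEC 1 -> ACC=-3 [depth=2]
Event 7 (EXEC): [IRQ0] PC=2: DEC 4 -> ACC=-7 [depth=2]
Event 8 (EXEC): [IRQ0] PC=3: IRET -> resume IRQ0 at PC=1 (depth now 1) [depth=1]
Event 9 (EXEC): [IRQ0] PC=1: DEC 1 -> ACC=-8 [depth=1]
Event 10 (EXEC): [IRQ0] PC=2: DEC 4 -> ACC=-12 [depth=1]
Event 11 (EXEC): [IRQ0] PC=3: IRET -> resume MAIN at PC=1 (depth now 0) [depth=0]
Event 12 (EXEC): [MAIN] PC=1: DEC 3 -> ACC=-15 [depth=0]
Event 13 (EXEC): [MAIN] PC=2: INC 3 -> ACC=-12 [depth=0]
Event 14 (INT 0): INT 0 arrives: push (MAIN, PC=3), enter IRQ0 at PC=0 (depth now 1) [depth=1]
Event 15 (EXEC): [IRQ0] PC=0: DEC 2 -> ACC=-14 [depth=1]
Event 16 (EXEC): [IRQ0] PC=1: DEC 1 -> ACC=-15 [depth=1]
Event 17 (EXEC): [IRQ0] PC=2: DEC 4 -> ACC=-19 [depth=1]
Event 18 (EXEC): [IRQ0] PC=3: IRET -> resume MAIN at PC=3 (depth now 0) [depth=0]
Event 19 (INT 0): INT 0 arrives: push (MAIN, PC=3), enter IRQ0 at PC=0 (depth now 1) [depth=1]
Event 20 (INT 0): INT 0 arrives: push (IRQ0, PC=0), enter IRQ0 at PC=0 (depth now 2) [depth=2]
Event 21 (EXEC): [IRQ0] PC=0: DEC 2 -> ACC=-21 [depth=2]
Event 22 (EXEC): [IRQ0] PC=1: DEC 1 -> ACC=-22 [depth=2]
Event 23 (EXEC): [IRQ0] PC=2: DEC 4 -> ACC=-26 [depth=2]
Event 24 (EXEC): [IRQ0] PC=3: IRET -> resume IRQ0 at PC=0 (depth now 1) [depth=1]
Event 25 (INT 0): INT 0 arrives: push (IRQ0, PC=0), enter IRQ0 at PC=0 (depth now 2) [depth=2]
Event 26 (EXEC): [IRQ0] PC=0: DEC 2 -> ACC=-28 [depth=2]
Event 27 (EXEC): [IRQ0] PC=1: DEC 1 -> ACC=-29 [depth=2]
Event 28 (EXEC): [IRQ0] PC=2: DEC 4 -> ACC=-33 [depth=2]
Event 29 (EXEC): [IRQ0] PC=3: IRET -> resume IRQ0 at PC=0 (depth now 1) [depth=1]
Event 30 (EXEC): [IRQ0] PC=0: DEC 2 -> ACC=-35 [depth=1]
Event 31 (EXEC): [IRQ0] PC=1: DEC 1 -> ACC=-36 [depth=1]
Event 32 (EXEC): [IRQ0] PC=2: DEC 4 -> ACC=-40 [depth=1]
Event 33 (EXEC): [IRQ0] PC=3: IRET -> resume MAIN at PC=3 (depth now 0) [depth=0]
Event 34 (EXEC): [MAIN] PC=3: INC 5 -> ACC=-35 [depth=0]
Event 35 (EXEC): [MAIN] PC=4: INC 3 -> ACC=-32 [depth=0]
Event 36 (EXEC): [MAIN] PC=5: NOP [depth=0]
Event 37 (EXEC): [MAIN] PC=6: HALT [depth=0]
Max depth observed: 2

Answer: 2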